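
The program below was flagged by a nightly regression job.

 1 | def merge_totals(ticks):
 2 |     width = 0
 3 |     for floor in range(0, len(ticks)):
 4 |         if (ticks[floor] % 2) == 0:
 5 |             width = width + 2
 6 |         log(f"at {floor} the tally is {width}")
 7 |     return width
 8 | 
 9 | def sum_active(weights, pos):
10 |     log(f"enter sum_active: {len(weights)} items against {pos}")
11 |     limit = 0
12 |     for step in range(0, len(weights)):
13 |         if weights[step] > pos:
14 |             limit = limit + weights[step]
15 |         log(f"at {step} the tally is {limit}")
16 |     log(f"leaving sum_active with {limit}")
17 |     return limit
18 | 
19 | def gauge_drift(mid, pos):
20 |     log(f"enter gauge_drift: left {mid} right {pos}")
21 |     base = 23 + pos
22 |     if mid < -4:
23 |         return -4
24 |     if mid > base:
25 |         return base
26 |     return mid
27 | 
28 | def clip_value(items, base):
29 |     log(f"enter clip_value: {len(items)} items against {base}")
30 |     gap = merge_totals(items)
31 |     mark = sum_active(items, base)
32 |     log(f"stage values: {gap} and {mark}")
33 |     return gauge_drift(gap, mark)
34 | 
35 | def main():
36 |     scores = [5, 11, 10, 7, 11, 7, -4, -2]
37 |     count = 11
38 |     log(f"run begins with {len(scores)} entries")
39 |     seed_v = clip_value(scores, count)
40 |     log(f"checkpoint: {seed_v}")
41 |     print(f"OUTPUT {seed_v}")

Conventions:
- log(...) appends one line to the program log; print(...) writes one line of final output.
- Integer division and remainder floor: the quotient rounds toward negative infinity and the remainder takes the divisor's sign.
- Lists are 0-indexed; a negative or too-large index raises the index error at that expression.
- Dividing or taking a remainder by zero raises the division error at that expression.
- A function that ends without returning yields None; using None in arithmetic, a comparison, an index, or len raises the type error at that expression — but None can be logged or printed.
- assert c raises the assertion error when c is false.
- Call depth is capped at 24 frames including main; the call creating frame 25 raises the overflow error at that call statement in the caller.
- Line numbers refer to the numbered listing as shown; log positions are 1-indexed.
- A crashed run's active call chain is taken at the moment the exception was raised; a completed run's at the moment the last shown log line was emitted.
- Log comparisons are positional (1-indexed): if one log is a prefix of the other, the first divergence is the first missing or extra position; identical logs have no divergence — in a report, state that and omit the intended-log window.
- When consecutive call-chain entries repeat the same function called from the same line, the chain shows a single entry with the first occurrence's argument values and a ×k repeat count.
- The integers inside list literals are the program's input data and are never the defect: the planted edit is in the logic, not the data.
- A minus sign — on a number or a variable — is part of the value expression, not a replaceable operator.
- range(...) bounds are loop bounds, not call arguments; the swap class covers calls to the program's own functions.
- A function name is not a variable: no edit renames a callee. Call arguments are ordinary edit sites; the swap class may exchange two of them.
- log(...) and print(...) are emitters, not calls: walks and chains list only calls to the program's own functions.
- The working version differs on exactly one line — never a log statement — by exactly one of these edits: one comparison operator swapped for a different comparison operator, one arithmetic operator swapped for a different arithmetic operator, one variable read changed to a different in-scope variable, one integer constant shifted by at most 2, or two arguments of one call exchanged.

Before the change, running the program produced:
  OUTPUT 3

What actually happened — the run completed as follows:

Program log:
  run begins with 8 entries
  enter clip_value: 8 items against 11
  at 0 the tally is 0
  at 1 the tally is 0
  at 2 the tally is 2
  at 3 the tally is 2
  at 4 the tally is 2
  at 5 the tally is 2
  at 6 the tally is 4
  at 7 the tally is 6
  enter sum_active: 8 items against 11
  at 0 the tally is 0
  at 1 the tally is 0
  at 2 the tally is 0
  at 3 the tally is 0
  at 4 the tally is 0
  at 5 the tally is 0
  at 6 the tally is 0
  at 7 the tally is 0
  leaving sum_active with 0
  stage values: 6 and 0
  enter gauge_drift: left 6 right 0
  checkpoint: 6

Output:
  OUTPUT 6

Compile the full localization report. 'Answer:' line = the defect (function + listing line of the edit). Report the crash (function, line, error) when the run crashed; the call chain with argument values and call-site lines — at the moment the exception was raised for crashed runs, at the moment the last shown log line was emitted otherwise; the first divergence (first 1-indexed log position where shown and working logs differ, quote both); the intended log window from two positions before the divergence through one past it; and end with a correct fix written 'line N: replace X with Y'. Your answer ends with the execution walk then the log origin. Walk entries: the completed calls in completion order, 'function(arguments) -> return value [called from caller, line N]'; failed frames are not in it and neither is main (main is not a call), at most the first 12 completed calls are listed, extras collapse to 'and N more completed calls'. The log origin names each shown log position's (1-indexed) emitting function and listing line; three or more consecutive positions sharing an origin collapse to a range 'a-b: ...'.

Answer: the defect is in merge_totals at line 5.
Key fact: Log line 5 is where behavior first shows: 'at 2 the tally is 2' appears instead of 'at 2 the tally is 1'.
Call chain: main.
First divergence: position 5 — shown 'at 2 the tally is 2', intended 'at 2 the tally is 1'.
Intended log window:
  3: at 0 the tally is 0
  4: at 1 the tally is 0
  5: at 2 the tally is 1
  6: at 3 the tally is 1
Execution walk:
  merge_totals([5, 11, 10, 7, 11, 7, -4, -2]) -> 6  [called from clip_value, line 30]
  sum_active([5, 11, 10, 7, 11, 7, -4, -2], 11) -> 0  [called from clip_value, line 31]
  gauge_drift(6, 0) -> 6  [called from clip_value, line 33]
  clip_value([5, 11, 10, 7, 11, 7, -4, -2], 11) -> 6  [called from main, line 39]
Log origins:
  1: emitted by main (line 38)
  2: emitted by clip_value (line 29)
  3-10: emitted by merge_totals (line 6)
  11: emitted by sum_active (line 10)
  12-19: emitted by sum_active (line 15)
  20: emitted by sum_active (line 16)
  21: emitted by clip_value (line 32)
  22: emitted by gauge_drift (line 20)
  23: emitted by main (line 40)
A correct fix: line 5: replace `2` with `1`.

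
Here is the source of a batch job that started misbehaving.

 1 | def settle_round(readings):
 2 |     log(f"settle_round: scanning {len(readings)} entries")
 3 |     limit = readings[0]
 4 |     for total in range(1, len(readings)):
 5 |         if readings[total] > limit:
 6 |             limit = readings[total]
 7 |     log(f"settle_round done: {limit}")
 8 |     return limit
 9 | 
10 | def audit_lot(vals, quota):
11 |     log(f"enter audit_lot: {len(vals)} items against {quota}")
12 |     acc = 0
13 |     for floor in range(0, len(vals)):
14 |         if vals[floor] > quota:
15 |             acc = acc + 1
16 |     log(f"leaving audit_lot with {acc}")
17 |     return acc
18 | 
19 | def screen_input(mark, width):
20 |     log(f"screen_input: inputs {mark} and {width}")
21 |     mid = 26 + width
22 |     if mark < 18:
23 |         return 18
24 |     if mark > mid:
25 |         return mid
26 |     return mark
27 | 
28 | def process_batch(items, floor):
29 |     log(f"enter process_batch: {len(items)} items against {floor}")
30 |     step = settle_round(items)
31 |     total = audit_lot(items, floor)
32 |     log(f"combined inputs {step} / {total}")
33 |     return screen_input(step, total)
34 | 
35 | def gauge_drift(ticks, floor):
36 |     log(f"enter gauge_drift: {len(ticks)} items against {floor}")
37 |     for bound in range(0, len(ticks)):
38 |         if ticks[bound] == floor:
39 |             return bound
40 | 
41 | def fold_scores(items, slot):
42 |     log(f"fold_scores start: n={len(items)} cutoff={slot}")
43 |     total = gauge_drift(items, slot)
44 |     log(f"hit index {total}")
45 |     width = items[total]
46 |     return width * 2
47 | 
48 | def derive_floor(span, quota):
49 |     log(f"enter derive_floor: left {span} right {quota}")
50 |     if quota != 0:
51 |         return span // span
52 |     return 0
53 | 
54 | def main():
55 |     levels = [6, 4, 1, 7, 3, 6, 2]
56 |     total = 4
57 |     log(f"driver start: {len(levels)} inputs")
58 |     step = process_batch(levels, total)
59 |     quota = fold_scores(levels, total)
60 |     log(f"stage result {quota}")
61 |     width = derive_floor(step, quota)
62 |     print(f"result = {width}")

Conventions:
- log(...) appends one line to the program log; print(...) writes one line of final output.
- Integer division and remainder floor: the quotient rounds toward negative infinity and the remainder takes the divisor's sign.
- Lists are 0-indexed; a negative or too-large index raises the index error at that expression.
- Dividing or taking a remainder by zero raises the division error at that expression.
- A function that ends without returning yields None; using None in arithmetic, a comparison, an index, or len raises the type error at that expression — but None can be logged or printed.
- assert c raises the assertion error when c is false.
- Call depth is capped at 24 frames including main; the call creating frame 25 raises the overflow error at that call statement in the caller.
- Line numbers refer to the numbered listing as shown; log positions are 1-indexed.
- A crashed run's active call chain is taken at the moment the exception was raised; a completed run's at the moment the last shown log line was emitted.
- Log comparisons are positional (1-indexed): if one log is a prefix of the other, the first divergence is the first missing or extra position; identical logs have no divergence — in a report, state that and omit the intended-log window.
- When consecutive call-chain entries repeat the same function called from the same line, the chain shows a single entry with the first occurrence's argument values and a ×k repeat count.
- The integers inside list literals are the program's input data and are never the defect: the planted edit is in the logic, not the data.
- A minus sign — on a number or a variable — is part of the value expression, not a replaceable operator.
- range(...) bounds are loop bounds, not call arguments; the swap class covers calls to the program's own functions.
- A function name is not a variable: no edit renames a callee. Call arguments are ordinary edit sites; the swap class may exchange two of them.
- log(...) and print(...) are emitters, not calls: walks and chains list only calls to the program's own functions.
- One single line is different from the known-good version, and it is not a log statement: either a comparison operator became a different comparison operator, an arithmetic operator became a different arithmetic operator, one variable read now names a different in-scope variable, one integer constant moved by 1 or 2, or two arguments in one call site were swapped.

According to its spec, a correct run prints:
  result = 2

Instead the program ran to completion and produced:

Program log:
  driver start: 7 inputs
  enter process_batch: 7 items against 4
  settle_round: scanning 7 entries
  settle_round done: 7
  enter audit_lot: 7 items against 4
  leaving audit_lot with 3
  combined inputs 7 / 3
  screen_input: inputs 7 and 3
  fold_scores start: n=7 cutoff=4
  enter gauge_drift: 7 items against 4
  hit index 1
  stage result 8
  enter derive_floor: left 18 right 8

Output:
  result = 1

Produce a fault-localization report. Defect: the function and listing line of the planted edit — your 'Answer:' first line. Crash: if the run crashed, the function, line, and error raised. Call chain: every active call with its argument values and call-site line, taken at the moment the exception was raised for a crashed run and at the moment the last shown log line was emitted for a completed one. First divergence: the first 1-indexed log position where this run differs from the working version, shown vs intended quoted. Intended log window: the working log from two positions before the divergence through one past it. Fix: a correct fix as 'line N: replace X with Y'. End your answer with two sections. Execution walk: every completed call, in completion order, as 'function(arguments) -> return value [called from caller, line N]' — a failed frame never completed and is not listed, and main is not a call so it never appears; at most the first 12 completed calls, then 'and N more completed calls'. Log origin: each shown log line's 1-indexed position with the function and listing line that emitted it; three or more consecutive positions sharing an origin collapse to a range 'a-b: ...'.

Answer: the defect is in derive_floor at line 51.
Key observation: Nothing in the log betrays the bug — only the output does.
Call chain: main -> derive_floor(18, 8) (called at line 61).
First divergence: there is none — every log position agrees.
Execution walk:
  settle_round([6, 4, 1, 7, 3, 6, 2]) -> 7  [called from process_batch, line 30]
  audit_lot([6, 4, 1, 7, 3, 6, 2], 4) -> 3  [called from process_batch, line 31]
  screen_input(7, 3) -> 18  [called from process_batch, line 33]
  process_batch([6, 4, 1, 7, 3, 6, 2], 4) -> 18  [called from main, line 58]
  gauge_drift([6, 4, 1, 7, 3, 6, 2], 4) -> 1  [called from fold_scores, line 43]
  fold_scores([6, 4, 1, 7, 3, 6, 2], 4) -> 8  [called from main, line 59]
  derive_floor(18, 8) -> 1  [called from main, line 61]
Log origin:
  1 — main, line 57
  2 — process_batch, line 29
  3 — settle_round, line 2
  4 — settle_round, line 7
  5 — audit_lot, line 11
  6 — audit_lot, line 16
  7 — process_batch, line 32
  8 — screen_input, line 20
  9 — fold_scores, line 42
  10 — gauge_drift, line 36
  11 — fold_scores, line 44
  12 — main, line 60
  13 — derive_floor, line 49
A correct fix: line 51: replace `span // span` with `span // quota`.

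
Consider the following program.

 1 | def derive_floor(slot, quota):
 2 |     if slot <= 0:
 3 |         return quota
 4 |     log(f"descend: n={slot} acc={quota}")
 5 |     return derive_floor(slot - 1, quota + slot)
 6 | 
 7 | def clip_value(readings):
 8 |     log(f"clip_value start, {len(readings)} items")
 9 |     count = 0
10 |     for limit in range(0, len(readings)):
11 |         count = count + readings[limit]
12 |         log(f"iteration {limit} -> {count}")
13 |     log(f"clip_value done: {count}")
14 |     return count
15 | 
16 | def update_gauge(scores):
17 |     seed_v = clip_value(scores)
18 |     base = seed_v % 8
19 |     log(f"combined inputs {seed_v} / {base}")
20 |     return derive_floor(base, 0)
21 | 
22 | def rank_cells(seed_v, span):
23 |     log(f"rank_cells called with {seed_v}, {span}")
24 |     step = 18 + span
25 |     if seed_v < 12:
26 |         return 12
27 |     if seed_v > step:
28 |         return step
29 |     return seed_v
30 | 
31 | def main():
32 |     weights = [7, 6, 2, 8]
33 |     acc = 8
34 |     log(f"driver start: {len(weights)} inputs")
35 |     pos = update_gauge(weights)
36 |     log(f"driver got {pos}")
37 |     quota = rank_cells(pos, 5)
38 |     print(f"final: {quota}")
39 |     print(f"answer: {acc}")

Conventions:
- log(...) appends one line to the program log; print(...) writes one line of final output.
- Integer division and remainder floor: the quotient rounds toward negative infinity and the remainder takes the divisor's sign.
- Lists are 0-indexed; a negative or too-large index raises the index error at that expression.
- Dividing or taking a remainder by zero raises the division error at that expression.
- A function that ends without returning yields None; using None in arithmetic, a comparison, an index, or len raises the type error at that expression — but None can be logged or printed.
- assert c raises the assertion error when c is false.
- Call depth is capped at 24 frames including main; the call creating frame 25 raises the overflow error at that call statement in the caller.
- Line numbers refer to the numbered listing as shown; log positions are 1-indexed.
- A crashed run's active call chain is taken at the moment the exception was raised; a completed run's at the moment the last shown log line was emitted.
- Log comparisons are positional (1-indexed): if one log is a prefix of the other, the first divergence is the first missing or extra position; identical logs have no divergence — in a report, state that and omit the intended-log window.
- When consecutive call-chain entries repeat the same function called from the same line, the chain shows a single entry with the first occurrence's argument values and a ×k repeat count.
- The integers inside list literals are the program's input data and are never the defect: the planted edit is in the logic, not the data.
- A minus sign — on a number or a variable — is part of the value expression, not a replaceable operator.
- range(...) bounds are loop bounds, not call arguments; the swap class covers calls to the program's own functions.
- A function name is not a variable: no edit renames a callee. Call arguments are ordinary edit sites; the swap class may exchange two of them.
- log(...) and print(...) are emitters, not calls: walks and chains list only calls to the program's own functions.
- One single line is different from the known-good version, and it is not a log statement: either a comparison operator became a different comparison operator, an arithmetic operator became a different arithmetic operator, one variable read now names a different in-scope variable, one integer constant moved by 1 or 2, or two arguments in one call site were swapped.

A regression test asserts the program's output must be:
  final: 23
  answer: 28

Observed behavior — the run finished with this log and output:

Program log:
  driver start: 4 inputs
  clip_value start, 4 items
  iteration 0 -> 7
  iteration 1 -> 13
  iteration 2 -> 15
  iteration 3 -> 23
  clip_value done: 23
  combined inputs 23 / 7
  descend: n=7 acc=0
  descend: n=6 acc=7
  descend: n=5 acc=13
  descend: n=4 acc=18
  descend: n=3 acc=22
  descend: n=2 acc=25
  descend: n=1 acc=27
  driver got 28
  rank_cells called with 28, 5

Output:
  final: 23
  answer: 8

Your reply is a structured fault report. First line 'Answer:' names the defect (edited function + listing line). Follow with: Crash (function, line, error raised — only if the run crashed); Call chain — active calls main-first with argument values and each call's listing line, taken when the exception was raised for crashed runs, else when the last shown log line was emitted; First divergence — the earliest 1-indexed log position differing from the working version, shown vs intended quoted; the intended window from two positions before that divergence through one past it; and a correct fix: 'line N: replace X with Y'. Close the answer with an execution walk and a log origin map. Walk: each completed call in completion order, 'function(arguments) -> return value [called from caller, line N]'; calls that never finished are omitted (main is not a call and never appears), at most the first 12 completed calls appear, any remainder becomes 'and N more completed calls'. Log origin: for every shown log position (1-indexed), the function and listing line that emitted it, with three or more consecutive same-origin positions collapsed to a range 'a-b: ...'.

Answer: the defect is in main at line 39.
Key fact: Every logged value matches the working version; the printed result is what differs.
Call chain: main -> rank_cells(28, 5) (called at line 37).
First divergence: none — the logs agree in full.
Execution walk:
  clip_value([7, 6, 2, 8]) -> 23  [called from update_gauge, line 17]
  derive_floor(0, 28) -> 28  [called from derive_floor, line 5]
  derive_floor(1, 27) -> 28  [called from derive_floor, line 5]
  derive_floor(2, 25) -> 28  [called from derive_floor, line 5]
  derive_floor(3, 22) -> 28  [called from derive_floor, line 5]
  derive_floor(4, 18) -> 28  [called from derive_floor, line 5]
  derive_floor(5, 13) -> 28  [called from derive_floor, line 5]
  derive_floor(6, 7) -> 28  [called from derive_floor, line 5]
  derive_floor(7, 0) -> 28  [called from update_gauge, line 20]
  update_gauge([7, 6, 2, 8]) -> 28  [called from main, line 35]
  rank_cells(28, 5) -> 23  [called from main, line 37]
Log origin:
  1 — main, line 34
  2 — clip_value, line 8
  3-6 — clip_value, line 12
  7 — clip_value, line 13
  8 — update_gauge, line 19
  9-15 — derive_floor, line 4
  16 — main, line 36
  17 — rank_cells, line 23
A correct fix: line 39: replace `acc` with `pos`.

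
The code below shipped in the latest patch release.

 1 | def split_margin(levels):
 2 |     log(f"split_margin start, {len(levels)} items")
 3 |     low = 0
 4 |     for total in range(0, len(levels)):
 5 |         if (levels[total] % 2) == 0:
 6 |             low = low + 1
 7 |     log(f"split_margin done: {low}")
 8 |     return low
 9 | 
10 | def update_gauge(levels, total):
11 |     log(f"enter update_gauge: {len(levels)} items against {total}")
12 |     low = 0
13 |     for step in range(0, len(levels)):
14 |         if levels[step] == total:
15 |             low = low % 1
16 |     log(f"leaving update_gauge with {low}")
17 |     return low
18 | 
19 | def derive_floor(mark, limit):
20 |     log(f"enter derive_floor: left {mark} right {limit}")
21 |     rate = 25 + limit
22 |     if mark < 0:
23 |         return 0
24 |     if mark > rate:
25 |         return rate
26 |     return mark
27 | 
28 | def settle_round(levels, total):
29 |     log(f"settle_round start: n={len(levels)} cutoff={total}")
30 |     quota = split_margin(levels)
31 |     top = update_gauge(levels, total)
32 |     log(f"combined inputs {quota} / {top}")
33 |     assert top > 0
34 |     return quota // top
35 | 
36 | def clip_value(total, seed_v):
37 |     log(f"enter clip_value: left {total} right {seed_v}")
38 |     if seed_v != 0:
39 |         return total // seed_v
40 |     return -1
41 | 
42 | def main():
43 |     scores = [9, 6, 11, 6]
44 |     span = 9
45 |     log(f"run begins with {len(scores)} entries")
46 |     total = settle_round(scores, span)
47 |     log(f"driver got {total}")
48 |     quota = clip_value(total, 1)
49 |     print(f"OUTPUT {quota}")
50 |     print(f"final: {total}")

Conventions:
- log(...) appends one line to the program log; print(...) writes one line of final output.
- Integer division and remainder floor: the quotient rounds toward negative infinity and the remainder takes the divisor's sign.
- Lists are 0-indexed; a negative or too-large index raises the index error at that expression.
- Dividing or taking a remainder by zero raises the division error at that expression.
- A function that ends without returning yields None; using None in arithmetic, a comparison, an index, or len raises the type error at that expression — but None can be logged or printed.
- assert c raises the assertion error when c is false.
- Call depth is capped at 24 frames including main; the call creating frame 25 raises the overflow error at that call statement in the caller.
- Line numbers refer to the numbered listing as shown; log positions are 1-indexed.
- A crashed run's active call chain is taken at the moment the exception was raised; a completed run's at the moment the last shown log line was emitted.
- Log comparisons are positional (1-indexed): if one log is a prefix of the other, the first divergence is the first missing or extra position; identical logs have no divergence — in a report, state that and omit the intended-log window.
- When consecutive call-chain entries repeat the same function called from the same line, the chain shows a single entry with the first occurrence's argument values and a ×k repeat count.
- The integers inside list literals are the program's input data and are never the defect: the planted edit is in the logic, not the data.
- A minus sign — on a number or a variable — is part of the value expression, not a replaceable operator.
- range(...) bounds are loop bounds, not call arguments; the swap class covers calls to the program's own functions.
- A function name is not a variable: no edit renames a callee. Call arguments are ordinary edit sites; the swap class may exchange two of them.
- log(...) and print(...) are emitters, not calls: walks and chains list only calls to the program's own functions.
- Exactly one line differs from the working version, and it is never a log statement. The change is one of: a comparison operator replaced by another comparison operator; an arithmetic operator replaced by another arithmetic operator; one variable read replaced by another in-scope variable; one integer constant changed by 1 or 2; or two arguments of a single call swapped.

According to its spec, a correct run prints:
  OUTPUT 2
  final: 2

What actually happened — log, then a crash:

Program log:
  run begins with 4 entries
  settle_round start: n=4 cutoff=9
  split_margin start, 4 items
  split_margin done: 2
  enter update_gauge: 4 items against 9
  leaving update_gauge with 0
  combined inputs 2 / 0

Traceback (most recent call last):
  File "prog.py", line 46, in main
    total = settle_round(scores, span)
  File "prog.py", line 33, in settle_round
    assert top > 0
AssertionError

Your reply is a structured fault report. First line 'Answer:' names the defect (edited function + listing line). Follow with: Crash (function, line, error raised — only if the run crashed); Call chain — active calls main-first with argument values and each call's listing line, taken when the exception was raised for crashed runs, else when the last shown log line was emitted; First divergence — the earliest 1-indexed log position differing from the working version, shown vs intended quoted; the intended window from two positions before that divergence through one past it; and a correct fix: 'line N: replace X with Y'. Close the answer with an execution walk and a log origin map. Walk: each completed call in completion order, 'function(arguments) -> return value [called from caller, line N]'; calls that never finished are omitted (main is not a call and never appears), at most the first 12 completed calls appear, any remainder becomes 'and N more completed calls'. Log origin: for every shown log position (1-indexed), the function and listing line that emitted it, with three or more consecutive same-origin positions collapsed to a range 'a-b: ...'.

Answer: the defect is in update_gauge at line 15.
Key observation: The earliest visible damage is log position 6 — 'leaving update_gauge with 0' rather than the intended 'leaving update_gauge with 1'.
Crash: settle_round, line 33, AssertionError.
Call chain: main -> settle_round([9, 6, 11, 6], 9) (called at line 46).
First divergence: at position 6 the run shows 'leaving update_gauge with 0' where the working version logs 'leaving update_gauge with 1'.
Intended log window:
  4: split_margin done: 2
  5: enter update_gauge: 4 items against 9
  6: leaving update_gauge with 1
  7: combined inputs 2 / 1
Execution walk:
  split_margin([9, 6, 11, 6]) -> 2  [called from settle_round, line 30]
  update_gauge([9, 6, 11, 6], 9) -> 0  [called from settle_round, line 31]
Log line origins:
  1: from main, line 45
  2: from settle_round, line 29
  3: from split_margin, line 2
  4: from split_margin, line 7
  5: from update_gauge, line 11
  6: from update_gauge, line 16
  7: from settle_round, line 32
A correct fix: line 15: replace `%` with `+`.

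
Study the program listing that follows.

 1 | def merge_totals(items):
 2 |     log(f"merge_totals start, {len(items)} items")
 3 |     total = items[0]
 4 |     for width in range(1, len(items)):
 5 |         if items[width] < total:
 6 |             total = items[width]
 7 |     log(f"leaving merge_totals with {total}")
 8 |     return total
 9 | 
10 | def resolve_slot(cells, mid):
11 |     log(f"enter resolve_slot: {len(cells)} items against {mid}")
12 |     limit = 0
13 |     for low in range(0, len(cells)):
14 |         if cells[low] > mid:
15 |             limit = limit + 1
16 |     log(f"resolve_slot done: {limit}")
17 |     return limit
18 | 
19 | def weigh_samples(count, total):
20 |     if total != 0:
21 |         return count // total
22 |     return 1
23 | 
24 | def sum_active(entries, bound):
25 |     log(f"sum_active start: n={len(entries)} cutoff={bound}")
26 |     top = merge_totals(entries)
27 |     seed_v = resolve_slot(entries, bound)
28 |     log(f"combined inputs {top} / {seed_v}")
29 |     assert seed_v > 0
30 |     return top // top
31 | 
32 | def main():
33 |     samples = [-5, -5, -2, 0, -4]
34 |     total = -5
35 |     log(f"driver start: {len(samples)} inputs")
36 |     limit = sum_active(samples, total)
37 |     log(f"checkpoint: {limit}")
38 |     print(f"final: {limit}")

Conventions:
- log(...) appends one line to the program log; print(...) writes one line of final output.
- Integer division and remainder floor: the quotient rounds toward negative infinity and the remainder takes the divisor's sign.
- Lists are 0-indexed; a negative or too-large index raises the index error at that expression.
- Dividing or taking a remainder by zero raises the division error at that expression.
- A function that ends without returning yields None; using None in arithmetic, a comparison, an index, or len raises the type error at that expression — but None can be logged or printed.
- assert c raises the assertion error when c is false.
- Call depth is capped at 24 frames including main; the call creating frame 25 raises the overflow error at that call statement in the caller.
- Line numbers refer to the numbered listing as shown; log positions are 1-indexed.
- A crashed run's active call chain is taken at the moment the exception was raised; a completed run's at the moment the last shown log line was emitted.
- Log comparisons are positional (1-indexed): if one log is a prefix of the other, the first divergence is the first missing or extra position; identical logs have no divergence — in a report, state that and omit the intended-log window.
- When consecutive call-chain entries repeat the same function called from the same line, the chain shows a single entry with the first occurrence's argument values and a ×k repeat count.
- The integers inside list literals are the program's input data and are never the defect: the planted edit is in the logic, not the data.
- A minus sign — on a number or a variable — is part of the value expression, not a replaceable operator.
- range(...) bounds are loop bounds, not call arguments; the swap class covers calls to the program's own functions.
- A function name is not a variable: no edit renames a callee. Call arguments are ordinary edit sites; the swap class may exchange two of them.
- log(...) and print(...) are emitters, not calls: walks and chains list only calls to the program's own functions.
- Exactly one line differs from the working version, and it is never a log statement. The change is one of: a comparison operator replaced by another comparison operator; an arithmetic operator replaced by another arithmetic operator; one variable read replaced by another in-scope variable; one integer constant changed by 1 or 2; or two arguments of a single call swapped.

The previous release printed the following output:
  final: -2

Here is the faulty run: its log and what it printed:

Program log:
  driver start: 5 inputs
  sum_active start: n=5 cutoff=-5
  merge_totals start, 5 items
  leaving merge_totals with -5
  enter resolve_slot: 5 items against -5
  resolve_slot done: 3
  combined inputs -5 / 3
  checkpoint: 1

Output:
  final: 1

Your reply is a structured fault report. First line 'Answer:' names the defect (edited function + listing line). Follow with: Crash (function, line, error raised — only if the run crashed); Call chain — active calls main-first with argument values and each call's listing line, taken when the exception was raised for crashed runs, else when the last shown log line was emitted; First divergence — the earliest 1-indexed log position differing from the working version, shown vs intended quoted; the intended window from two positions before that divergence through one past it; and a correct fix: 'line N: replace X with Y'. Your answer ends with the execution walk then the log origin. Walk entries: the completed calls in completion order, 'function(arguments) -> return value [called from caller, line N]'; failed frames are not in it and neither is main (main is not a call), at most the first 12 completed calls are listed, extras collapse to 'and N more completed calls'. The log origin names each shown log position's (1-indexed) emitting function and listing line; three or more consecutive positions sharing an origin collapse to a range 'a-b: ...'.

Answer: the defect is in sum_active at line 30.
Key fact: The earliest visible damage is log position 8 — 'checkpoint: 1' rather than the intended 'checkpoint: -2'.
Call chain: main.
First divergence: position 8 — shown 'checkpoint: 1', intended 'checkpoint: -2'.
Intended log window:
  6: resolve_slot done: 3
  7: combined inputs -5 / 3
  8: checkpoint: -2
Execution walk:
  merge_totals([-5, -5, -2, 0, -4]) -> -5  [called from sum_active, line 26]
  resolve_slot([-5, -5, -2, 0, -4], -5) -> 3  [called from sum_active, line 27]
  sum_active([-5, -5, -2, 0, -4], -5) -> 1  [called from main, line 36]
Origin of each log line:
  1: logged in main at line 35
  2: logged in sum_active at line 25
  3: logged in merge_totals at line 2
  4: logged in merge_totals at line 7
  5: logged in resolve_slot at line 11
  6: logged in resolve_slot at line 16
  7: logged in sum_active at line 28
  8: logged in main at line 37
A correct fix: line 30: replace `top // top` with `top // seed_v`.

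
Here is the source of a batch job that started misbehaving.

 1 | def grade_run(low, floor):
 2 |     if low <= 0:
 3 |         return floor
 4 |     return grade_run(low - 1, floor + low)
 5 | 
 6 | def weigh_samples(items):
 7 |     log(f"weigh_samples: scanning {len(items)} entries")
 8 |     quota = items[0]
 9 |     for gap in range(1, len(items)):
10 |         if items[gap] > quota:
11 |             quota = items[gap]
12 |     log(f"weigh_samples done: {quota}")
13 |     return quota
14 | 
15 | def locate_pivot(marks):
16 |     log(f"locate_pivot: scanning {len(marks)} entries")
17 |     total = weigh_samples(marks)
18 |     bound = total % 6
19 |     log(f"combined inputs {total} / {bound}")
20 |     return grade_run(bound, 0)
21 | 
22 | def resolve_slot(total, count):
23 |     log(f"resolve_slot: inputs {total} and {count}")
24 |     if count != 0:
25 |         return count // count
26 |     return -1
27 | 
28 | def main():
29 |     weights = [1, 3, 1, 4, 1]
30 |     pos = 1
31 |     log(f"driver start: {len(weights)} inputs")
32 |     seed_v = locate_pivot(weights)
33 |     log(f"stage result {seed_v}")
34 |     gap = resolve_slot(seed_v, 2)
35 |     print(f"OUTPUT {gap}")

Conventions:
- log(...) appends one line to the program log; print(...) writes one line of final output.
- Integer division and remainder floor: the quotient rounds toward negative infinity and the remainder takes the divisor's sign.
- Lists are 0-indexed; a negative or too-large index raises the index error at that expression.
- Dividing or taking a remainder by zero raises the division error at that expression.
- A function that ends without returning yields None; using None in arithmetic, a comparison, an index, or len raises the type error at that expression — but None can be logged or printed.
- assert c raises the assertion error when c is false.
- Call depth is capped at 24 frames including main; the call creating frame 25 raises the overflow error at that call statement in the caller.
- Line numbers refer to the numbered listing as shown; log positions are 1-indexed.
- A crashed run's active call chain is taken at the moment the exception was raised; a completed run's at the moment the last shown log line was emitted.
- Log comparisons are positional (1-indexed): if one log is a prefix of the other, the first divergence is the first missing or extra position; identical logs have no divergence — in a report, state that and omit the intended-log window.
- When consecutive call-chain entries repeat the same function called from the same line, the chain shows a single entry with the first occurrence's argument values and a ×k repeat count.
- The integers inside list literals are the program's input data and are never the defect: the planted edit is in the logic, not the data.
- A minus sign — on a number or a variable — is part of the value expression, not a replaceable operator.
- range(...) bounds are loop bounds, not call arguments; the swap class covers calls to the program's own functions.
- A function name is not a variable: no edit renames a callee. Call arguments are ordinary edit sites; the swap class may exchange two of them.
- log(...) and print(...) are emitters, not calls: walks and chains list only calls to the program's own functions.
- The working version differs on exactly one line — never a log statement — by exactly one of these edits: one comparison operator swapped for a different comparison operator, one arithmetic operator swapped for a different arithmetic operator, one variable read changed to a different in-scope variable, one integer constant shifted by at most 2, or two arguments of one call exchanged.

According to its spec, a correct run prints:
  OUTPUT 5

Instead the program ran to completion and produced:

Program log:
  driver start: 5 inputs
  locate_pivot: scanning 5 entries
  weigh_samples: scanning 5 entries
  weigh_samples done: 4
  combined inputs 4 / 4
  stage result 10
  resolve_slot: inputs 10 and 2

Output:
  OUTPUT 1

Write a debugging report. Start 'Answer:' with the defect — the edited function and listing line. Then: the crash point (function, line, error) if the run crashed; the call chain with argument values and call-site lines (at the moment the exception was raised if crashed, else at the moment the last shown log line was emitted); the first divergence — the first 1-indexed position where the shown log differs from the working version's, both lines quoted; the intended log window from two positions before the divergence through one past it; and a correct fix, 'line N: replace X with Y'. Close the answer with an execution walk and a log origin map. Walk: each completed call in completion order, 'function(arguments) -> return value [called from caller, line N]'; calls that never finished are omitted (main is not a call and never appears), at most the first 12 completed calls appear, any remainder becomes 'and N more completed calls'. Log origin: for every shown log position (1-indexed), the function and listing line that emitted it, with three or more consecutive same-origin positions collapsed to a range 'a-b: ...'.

Answer: the defect is in resolve_slot at line 25.
Key observation: No log line changed; the fault shows up purely in the output.
Call chain: main -> resolve_slot(10, 2) (called at line 34).
First divergence: none — the logs agree in full.
Execution walk:
  weigh_samples([1, 3, 1, 4, 1]) -> 4  [called from locate_pivot, line 17]
  grade_run(0, 10) -> 10  [called from grade_run, line 4]
  grade_run(1, 9) -> 10  [called from grade_run, line 4]
  grade_run(2, 7) -> 10  [called from grade_run, line 4]
  grade_run(3, 4) -> 10  [called from grade_run, line 4]
  grade_run(4, 0) -> 10  [called from locate_pivot, line 20]
  locate_pivot([1, 3, 1, 4, 1]) -> 10  [called from main, line 32]
  resolve_slot(10, 2) -> 1  [called from main, line 34]
Log origins:
  1: logged in main at line 31
  2: logged in locate_pivot at line 16
  3: logged in weigh_samples at line 7
  4: logged in weigh_samples at line 12
  5: logged in locate_pivot at line 19
  6: logged in main at line 33
  7: logged in resolve_slot at line 23
A correct fix: line 25: replace `count // count` with `total // count`.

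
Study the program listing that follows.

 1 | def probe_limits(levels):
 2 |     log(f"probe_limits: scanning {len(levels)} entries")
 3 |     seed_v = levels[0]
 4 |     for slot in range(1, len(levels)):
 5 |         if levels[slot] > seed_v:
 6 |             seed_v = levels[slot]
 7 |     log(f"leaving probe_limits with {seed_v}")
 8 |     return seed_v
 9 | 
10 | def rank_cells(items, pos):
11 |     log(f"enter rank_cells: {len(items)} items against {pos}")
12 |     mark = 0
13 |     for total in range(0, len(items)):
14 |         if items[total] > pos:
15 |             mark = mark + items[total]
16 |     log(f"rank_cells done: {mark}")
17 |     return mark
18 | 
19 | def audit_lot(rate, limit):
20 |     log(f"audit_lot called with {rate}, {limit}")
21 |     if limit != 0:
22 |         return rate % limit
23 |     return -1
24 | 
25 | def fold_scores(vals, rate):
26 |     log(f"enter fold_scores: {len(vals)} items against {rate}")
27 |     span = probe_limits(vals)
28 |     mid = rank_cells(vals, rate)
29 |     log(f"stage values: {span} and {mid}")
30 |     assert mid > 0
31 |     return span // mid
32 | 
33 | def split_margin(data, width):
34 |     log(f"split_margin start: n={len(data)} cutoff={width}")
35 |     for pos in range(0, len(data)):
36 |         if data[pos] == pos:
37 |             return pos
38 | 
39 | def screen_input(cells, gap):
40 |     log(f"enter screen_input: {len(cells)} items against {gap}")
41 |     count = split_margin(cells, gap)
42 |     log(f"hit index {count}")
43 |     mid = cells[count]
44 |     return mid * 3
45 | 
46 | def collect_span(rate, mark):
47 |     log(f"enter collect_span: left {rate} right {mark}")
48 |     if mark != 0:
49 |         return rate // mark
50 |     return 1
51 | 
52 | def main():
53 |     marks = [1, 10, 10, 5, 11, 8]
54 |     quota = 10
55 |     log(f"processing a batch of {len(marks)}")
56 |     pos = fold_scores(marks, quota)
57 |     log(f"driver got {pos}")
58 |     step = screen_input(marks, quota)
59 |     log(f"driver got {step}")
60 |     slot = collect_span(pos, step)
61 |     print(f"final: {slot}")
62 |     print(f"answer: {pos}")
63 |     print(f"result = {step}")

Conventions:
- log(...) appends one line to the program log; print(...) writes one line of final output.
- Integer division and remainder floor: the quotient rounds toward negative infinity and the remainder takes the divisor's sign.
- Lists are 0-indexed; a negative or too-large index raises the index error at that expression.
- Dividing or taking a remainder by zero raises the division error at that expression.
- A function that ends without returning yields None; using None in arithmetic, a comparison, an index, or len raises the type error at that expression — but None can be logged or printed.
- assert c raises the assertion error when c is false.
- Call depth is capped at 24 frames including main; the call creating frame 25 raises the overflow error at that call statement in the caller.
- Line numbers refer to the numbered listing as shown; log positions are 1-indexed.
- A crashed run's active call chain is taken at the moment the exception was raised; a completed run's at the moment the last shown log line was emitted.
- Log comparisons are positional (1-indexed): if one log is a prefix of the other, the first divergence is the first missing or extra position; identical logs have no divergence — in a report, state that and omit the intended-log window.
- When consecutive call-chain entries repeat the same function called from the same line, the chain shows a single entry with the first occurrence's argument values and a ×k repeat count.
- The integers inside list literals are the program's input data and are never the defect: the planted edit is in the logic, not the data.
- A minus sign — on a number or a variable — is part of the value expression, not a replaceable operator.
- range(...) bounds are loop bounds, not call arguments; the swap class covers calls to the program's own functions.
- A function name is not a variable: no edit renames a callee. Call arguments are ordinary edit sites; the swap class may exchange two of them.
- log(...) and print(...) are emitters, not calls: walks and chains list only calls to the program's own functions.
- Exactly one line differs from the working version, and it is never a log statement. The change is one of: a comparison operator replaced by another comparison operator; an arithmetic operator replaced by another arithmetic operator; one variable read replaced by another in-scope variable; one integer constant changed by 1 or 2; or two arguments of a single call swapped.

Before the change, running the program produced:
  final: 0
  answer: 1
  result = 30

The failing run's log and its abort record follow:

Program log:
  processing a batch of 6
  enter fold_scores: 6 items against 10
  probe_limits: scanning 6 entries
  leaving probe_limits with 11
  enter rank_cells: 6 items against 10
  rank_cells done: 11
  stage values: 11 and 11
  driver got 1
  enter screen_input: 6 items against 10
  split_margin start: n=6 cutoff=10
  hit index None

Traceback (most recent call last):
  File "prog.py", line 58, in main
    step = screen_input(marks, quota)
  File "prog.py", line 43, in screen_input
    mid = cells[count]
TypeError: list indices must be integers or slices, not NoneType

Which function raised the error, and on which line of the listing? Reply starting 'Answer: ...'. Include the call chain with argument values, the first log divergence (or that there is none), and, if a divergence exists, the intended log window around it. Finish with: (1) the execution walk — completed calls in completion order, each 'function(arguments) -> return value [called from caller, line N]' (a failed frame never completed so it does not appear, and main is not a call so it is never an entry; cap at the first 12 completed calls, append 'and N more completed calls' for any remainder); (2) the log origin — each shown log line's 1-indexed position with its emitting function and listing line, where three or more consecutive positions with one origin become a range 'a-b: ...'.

Answer: the error was raised in screen_input, line 43.
Core observation: Position 11 is the first bad log line: 'hit index None' should read 'hit index 1'.
Call chain: main -> screen_input([1, 10, 10, 5, 11, 8], 10) (called at line 58).
First divergence: at position 11 the run shows 'hit index None' where the working version logs 'hit index 1'.
Intended log window:
  9: enter screen_input: 6 items against 10
  10: split_margin start: n=6 cutoff=10
  11: hit index 1
  12: driver got 30
Execution walk:
  probe_limits([1, 10, 10, 5, 11, 8]) -> 11  [called from fold_scores, line 27]
  rank_cells([1, 10, 10, 5, 11, 8], 10) -> 11  [called from fold_scores, line 28]
  fold_scores([1, 10, 10, 5, 11, 8], 10) -> 1  [called from main, line 56]
  split_margin([1, 10, 10, 5, 11, 8], 10) -> None  [called from screen_input, line 41]
Log origin:
  1 — main, line 55
  2 — fold_scores, line 26
  3 — probe_limits, line 2
  4 — probe_limits, line 7
  5 — rank_cells, line 11
  6 — rank_cells, line 16
  7 — fold_scores, line 29
  8 — main, line 57
  9 — screen_input, line 40
  10 — split_margin, line 34
  11 — screen_input, line 42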